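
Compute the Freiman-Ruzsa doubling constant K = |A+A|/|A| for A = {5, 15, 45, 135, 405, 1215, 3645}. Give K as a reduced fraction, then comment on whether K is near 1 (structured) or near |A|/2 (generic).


|A| = 7.
Compute A + A by enumerating all 49 pairs.
A + A = {10, 20, 30, 50, 60, 90, 140, 150, 180, 270, 410, 420, 450, 540, 810, 1220, 1230, 1260, 1350, 1620, 2430, 3650, 3660, 3690, 3780, 4050, 4860, 7290}, so |A + A| = 28.
K = |A + A| / |A| = 28/7 = 4/1 ≈ 4.0000.
Reference: AP of size 7 gives K = 13/7 ≈ 1.8571; a fully generic set of size 7 gives K ≈ 4.0000.

|A| = 7, |A + A| = 28, K = 28/7 = 4/1.


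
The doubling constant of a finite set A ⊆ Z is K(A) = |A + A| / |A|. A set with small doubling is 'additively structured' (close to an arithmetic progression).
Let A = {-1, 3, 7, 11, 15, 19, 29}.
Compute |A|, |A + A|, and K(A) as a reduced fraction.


|A| = 7.
Compute A + A by enumerating all 49 pairs.
A + A = {-2, 2, 6, 10, 14, 18, 22, 26, 28, 30, 32, 34, 36, 38, 40, 44, 48, 58}, so |A + A| = 18.
K = |A + A| / |A| = 18/7 (already in lowest terms) ≈ 2.5714.
Reference: AP of size 7 gives K = 13/7 ≈ 1.8571; a fully generic set of size 7 gives K ≈ 4.0000.

|A| = 7, |A + A| = 18, K = 18/7.


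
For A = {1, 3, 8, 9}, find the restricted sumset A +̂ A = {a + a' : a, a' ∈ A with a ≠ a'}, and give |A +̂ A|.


Restricted sumset: A +̂ A = {a + a' : a ∈ A, a' ∈ A, a ≠ a'}.
Equivalently, take A + A and drop any sum 2a that is achievable ONLY as a + a for a ∈ A (i.e. sums representable only with equal summands).
Enumerate pairs (a, a') with a < a' (symmetric, so each unordered pair gives one sum; this covers all a ≠ a'):
  1 + 3 = 4
  1 + 8 = 9
  1 + 9 = 10
  3 + 8 = 11
  3 + 9 = 12
  8 + 9 = 17
Collected distinct sums: {4, 9, 10, 11, 12, 17}
|A +̂ A| = 6
(Reference bound: |A +̂ A| ≥ 2|A| - 3 for |A| ≥ 2, with |A| = 4 giving ≥ 5.)

|A +̂ A| = 6


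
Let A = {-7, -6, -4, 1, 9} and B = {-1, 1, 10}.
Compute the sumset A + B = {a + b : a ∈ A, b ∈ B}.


A + B = {a + b : a ∈ A, b ∈ B}.
Enumerate all |A|·|B| = 5·3 = 15 pairs (a, b) and collect distinct sums.
a = -7: -7+-1=-8, -7+1=-6, -7+10=3
a = -6: -6+-1=-7, -6+1=-5, -6+10=4
a = -4: -4+-1=-5, -4+1=-3, -4+10=6
a = 1: 1+-1=0, 1+1=2, 1+10=11
a = 9: 9+-1=8, 9+1=10, 9+10=19
Collecting distinct sums: A + B = {-8, -7, -6, -5, -3, 0, 2, 3, 4, 6, 8, 10, 11, 19}
|A + B| = 14

A + B = {-8, -7, -6, -5, -3, 0, 2, 3, 4, 6, 8, 10, 11, 19}


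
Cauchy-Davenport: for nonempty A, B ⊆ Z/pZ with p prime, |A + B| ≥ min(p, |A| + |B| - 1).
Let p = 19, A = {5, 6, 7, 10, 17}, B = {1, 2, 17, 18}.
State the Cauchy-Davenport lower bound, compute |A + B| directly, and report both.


Cauchy-Davenport: |A + B| ≥ min(p, |A| + |B| - 1) for A, B nonempty in Z/pZ.
|A| = 5, |B| = 4, p = 19.
CD lower bound = min(19, 5 + 4 - 1) = min(19, 8) = 8.
Compute A + B mod 19 directly:
a = 5: 5+1=6, 5+2=7, 5+17=3, 5+18=4
a = 6: 6+1=7, 6+2=8, 6+17=4, 6+18=5
a = 7: 7+1=8, 7+2=9, 7+17=5, 7+18=6
a = 10: 10+1=11, 10+2=12, 10+17=8, 10+18=9
a = 17: 17+1=18, 17+2=0, 17+17=15, 17+18=16
A + B = {0, 3, 4, 5, 6, 7, 8, 9, 11, 12, 15, 16, 18}, so |A + B| = 13.
Verify: 13 ≥ 8? Yes ✓.

CD lower bound = 8, actual |A + B| = 13.


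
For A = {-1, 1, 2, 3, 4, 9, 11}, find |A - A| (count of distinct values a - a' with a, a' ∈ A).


A - A = {a - a' : a, a' ∈ A}; |A| = 7.
Bounds: 2|A|-1 ≤ |A - A| ≤ |A|² - |A| + 1, i.e. 13 ≤ |A - A| ≤ 43.
Note: 0 ∈ A - A always (from a - a). The set is symmetric: if d ∈ A - A then -d ∈ A - A.
Enumerate nonzero differences d = a - a' with a > a' (then include -d):
Positive differences: {1, 2, 3, 4, 5, 6, 7, 8, 9, 10, 12}
Full difference set: {0} ∪ (positive diffs) ∪ (negative diffs).
|A - A| = 1 + 2·11 = 23 (matches direct enumeration: 23).

|A - A| = 23


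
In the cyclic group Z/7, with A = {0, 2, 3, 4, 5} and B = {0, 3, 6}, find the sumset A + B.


Work in Z/7Z: reduce every sum a + b modulo 7.
Enumerate all 15 pairs:
a = 0: 0+0=0, 0+3=3, 0+6=6
a = 2: 2+0=2, 2+3=5, 2+6=1
a = 3: 3+0=3, 3+3=6, 3+6=2
a = 4: 4+0=4, 4+3=0, 4+6=3
a = 5: 5+0=5, 5+3=1, 5+6=4
Distinct residues collected: {0, 1, 2, 3, 4, 5, 6}
|A + B| = 7 (out of 7 total residues).

A + B = {0, 1, 2, 3, 4, 5, 6}


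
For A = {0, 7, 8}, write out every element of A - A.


A - A = {a - a' : a, a' ∈ A}.
Compute a - a' for each ordered pair (a, a'):
a = 0: 0-0=0, 0-7=-7, 0-8=-8
a = 7: 7-0=7, 7-7=0, 7-8=-1
a = 8: 8-0=8, 8-7=1, 8-8=0
Collecting distinct values (and noting 0 appears from a-a):
A - A = {-8, -7, -1, 0, 1, 7, 8}
|A - A| = 7

A - A = {-8, -7, -1, 0, 1, 7, 8}


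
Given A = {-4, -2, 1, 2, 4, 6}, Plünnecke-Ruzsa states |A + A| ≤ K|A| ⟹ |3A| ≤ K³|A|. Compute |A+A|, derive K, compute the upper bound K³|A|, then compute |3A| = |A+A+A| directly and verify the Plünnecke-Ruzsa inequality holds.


|A| = 6.
Step 1: Compute A + A by enumerating all 36 pairs.
A + A = {-8, -6, -4, -3, -2, -1, 0, 2, 3, 4, 5, 6, 7, 8, 10, 12}, so |A + A| = 16.
Step 2: Doubling constant K = |A + A|/|A| = 16/6 = 16/6 ≈ 2.6667.
Step 3: Plünnecke-Ruzsa gives |3A| ≤ K³·|A| = (2.6667)³ · 6 ≈ 113.7778.
Step 4: Compute 3A = A + A + A directly by enumerating all triples (a,b,c) ∈ A³; |3A| = 27.
Step 5: Check 27 ≤ 113.7778? Yes ✓.

K = 16/6, Plünnecke-Ruzsa bound K³|A| ≈ 113.7778, |3A| = 27, inequality holds.


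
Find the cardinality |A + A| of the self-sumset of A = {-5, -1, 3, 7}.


A + A = {a + a' : a, a' ∈ A}; |A| = 4.
General bounds: 2|A| - 1 ≤ |A + A| ≤ |A|(|A|+1)/2, i.e. 7 ≤ |A + A| ≤ 10.
Lower bound 2|A|-1 is attained iff A is an arithmetic progression.
Enumerate sums a + a' for a ≤ a' (symmetric, so this suffices):
a = -5: -5+-5=-10, -5+-1=-6, -5+3=-2, -5+7=2
a = -1: -1+-1=-2, -1+3=2, -1+7=6
a = 3: 3+3=6, 3+7=10
a = 7: 7+7=14
Distinct sums: {-10, -6, -2, 2, 6, 10, 14}
|A + A| = 7

|A + A| = 7


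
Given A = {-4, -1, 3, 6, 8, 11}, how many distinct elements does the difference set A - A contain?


A - A = {a - a' : a, a' ∈ A}; |A| = 6.
Bounds: 2|A|-1 ≤ |A - A| ≤ |A|² - |A| + 1, i.e. 11 ≤ |A - A| ≤ 31.
Note: 0 ∈ A - A always (from a - a). The set is symmetric: if d ∈ A - A then -d ∈ A - A.
Enumerate nonzero differences d = a - a' with a > a' (then include -d):
Positive differences: {2, 3, 4, 5, 7, 8, 9, 10, 12, 15}
Full difference set: {0} ∪ (positive diffs) ∪ (negative diffs).
|A - A| = 1 + 2·10 = 21 (matches direct enumeration: 21).

|A - A| = 21


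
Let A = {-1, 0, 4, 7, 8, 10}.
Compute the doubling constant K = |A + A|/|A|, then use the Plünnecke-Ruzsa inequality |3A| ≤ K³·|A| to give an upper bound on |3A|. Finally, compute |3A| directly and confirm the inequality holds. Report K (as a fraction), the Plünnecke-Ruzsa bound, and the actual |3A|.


|A| = 6.
Step 1: Compute A + A by enumerating all 36 pairs.
A + A = {-2, -1, 0, 3, 4, 6, 7, 8, 9, 10, 11, 12, 14, 15, 16, 17, 18, 20}, so |A + A| = 18.
Step 2: Doubling constant K = |A + A|/|A| = 18/6 = 18/6 ≈ 3.0000.
Step 3: Plünnecke-Ruzsa gives |3A| ≤ K³·|A| = (3.0000)³ · 6 ≈ 162.0000.
Step 4: Compute 3A = A + A + A directly by enumerating all triples (a,b,c) ∈ A³; |3A| = 32.
Step 5: Check 32 ≤ 162.0000? Yes ✓.

K = 18/6, Plünnecke-Ruzsa bound K³|A| ≈ 162.0000, |3A| = 32, inequality holds.


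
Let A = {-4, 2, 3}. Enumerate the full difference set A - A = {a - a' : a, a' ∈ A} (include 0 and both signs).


A - A = {a - a' : a, a' ∈ A}.
Compute a - a' for each ordered pair (a, a'):
a = -4: -4--4=0, -4-2=-6, -4-3=-7
a = 2: 2--4=6, 2-2=0, 2-3=-1
a = 3: 3--4=7, 3-2=1, 3-3=0
Collecting distinct values (and noting 0 appears from a-a):
A - A = {-7, -6, -1, 0, 1, 6, 7}
|A - A| = 7

A - A = {-7, -6, -1, 0, 1, 6, 7}


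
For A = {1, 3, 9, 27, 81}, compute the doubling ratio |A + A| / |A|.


|A| = 5.
Compute A + A by enumerating all 25 pairs.
A + A = {2, 4, 6, 10, 12, 18, 28, 30, 36, 54, 82, 84, 90, 108, 162}, so |A + A| = 15.
K = |A + A| / |A| = 15/5 = 3/1 ≈ 3.0000.
Reference: AP of size 5 gives K = 9/5 ≈ 1.8000; a fully generic set of size 5 gives K ≈ 3.0000.

|A| = 5, |A + A| = 15, K = 15/5 = 3/1.


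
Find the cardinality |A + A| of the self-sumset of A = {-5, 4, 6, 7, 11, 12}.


A + A = {a + a' : a, a' ∈ A}; |A| = 6.
General bounds: 2|A| - 1 ≤ |A + A| ≤ |A|(|A|+1)/2, i.e. 11 ≤ |A + A| ≤ 21.
Lower bound 2|A|-1 is attained iff A is an arithmetic progression.
Enumerate sums a + a' for a ≤ a' (symmetric, so this suffices):
a = -5: -5+-5=-10, -5+4=-1, -5+6=1, -5+7=2, -5+11=6, -5+12=7
a = 4: 4+4=8, 4+6=10, 4+7=11, 4+11=15, 4+12=16
a = 6: 6+6=12, 6+7=13, 6+11=17, 6+12=18
a = 7: 7+7=14, 7+11=18, 7+12=19
a = 11: 11+11=22, 11+12=23
a = 12: 12+12=24
Distinct sums: {-10, -1, 1, 2, 6, 7, 8, 10, 11, 12, 13, 14, 15, 16, 17, 18, 19, 22, 23, 24}
|A + A| = 20

|A + A| = 20


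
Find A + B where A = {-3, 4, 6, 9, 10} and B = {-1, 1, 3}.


A + B = {a + b : a ∈ A, b ∈ B}.
Enumerate all |A|·|B| = 5·3 = 15 pairs (a, b) and collect distinct sums.
a = -3: -3+-1=-4, -3+1=-2, -3+3=0
a = 4: 4+-1=3, 4+1=5, 4+3=7
a = 6: 6+-1=5, 6+1=7, 6+3=9
a = 9: 9+-1=8, 9+1=10, 9+3=12
a = 10: 10+-1=9, 10+1=11, 10+3=13
Collecting distinct sums: A + B = {-4, -2, 0, 3, 5, 7, 8, 9, 10, 11, 12, 13}
|A + B| = 12

A + B = {-4, -2, 0, 3, 5, 7, 8, 9, 10, 11, 12, 13}


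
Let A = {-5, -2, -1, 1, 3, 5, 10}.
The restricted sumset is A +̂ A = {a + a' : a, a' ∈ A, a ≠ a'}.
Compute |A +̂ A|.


Restricted sumset: A +̂ A = {a + a' : a ∈ A, a' ∈ A, a ≠ a'}.
Equivalently, take A + A and drop any sum 2a that is achievable ONLY as a + a for a ∈ A (i.e. sums representable only with equal summands).
Enumerate pairs (a, a') with a < a' (symmetric, so each unordered pair gives one sum; this covers all a ≠ a'):
  -5 + -2 = -7
  -5 + -1 = -6
  -5 + 1 = -4
  -5 + 3 = -2
  -5 + 5 = 0
  -5 + 10 = 5
  -2 + -1 = -3
  -2 + 1 = -1
  -2 + 3 = 1
  -2 + 5 = 3
  -2 + 10 = 8
  -1 + 1 = 0
  -1 + 3 = 2
  -1 + 5 = 4
  -1 + 10 = 9
  1 + 3 = 4
  1 + 5 = 6
  1 + 10 = 11
  3 + 5 = 8
  3 + 10 = 13
  5 + 10 = 15
Collected distinct sums: {-7, -6, -4, -3, -2, -1, 0, 1, 2, 3, 4, 5, 6, 8, 9, 11, 13, 15}
|A +̂ A| = 18
(Reference bound: |A +̂ A| ≥ 2|A| - 3 for |A| ≥ 2, with |A| = 7 giving ≥ 11.)

|A +̂ A| = 18


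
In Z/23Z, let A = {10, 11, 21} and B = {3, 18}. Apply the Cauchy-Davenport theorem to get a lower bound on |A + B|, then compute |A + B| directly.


Cauchy-Davenport: |A + B| ≥ min(p, |A| + |B| - 1) for A, B nonempty in Z/pZ.
|A| = 3, |B| = 2, p = 23.
CD lower bound = min(23, 3 + 2 - 1) = min(23, 4) = 4.
Compute A + B mod 23 directly:
a = 10: 10+3=13, 10+18=5
a = 11: 11+3=14, 11+18=6
a = 21: 21+3=1, 21+18=16
A + B = {1, 5, 6, 13, 14, 16}, so |A + B| = 6.
Verify: 6 ≥ 4? Yes ✓.

CD lower bound = 4, actual |A + B| = 6.


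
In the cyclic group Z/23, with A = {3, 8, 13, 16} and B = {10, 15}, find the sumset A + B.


Work in Z/23Z: reduce every sum a + b modulo 23.
Enumerate all 8 pairs:
a = 3: 3+10=13, 3+15=18
a = 8: 8+10=18, 8+15=0
a = 13: 13+10=0, 13+15=5
a = 16: 16+10=3, 16+15=8
Distinct residues collected: {0, 3, 5, 8, 13, 18}
|A + B| = 6 (out of 23 total residues).

A + B = {0, 3, 5, 8, 13, 18}


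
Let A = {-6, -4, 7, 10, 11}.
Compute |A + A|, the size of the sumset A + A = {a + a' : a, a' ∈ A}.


A + A = {a + a' : a, a' ∈ A}; |A| = 5.
General bounds: 2|A| - 1 ≤ |A + A| ≤ |A|(|A|+1)/2, i.e. 9 ≤ |A + A| ≤ 15.
Lower bound 2|A|-1 is attained iff A is an arithmetic progression.
Enumerate sums a + a' for a ≤ a' (symmetric, so this suffices):
a = -6: -6+-6=-12, -6+-4=-10, -6+7=1, -6+10=4, -6+11=5
a = -4: -4+-4=-8, -4+7=3, -4+10=6, -4+11=7
a = 7: 7+7=14, 7+10=17, 7+11=18
a = 10: 10+10=20, 10+11=21
a = 11: 11+11=22
Distinct sums: {-12, -10, -8, 1, 3, 4, 5, 6, 7, 14, 17, 18, 20, 21, 22}
|A + A| = 15

|A + A| = 15


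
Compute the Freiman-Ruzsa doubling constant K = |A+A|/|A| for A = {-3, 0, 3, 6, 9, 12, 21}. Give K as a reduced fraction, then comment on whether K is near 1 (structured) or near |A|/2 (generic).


|A| = 7.
Compute A + A by enumerating all 49 pairs.
A + A = {-6, -3, 0, 3, 6, 9, 12, 15, 18, 21, 24, 27, 30, 33, 42}, so |A + A| = 15.
K = |A + A| / |A| = 15/7 (already in lowest terms) ≈ 2.1429.
Reference: AP of size 7 gives K = 13/7 ≈ 1.8571; a fully generic set of size 7 gives K ≈ 4.0000.

|A| = 7, |A + A| = 15, K = 15/7.


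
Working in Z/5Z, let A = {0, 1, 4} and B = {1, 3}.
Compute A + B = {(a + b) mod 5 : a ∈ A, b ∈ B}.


Work in Z/5Z: reduce every sum a + b modulo 5.
Enumerate all 6 pairs:
a = 0: 0+1=1, 0+3=3
a = 1: 1+1=2, 1+3=4
a = 4: 4+1=0, 4+3=2
Distinct residues collected: {0, 1, 2, 3, 4}
|A + B| = 5 (out of 5 total residues).

A + B = {0, 1, 2, 3, 4}


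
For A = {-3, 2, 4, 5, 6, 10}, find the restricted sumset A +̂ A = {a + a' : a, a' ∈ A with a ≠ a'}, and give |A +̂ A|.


Restricted sumset: A +̂ A = {a + a' : a ∈ A, a' ∈ A, a ≠ a'}.
Equivalently, take A + A and drop any sum 2a that is achievable ONLY as a + a for a ∈ A (i.e. sums representable only with equal summands).
Enumerate pairs (a, a') with a < a' (symmetric, so each unordered pair gives one sum; this covers all a ≠ a'):
  -3 + 2 = -1
  -3 + 4 = 1
  -3 + 5 = 2
  -3 + 6 = 3
  -3 + 10 = 7
  2 + 4 = 6
  2 + 5 = 7
  2 + 6 = 8
  2 + 10 = 12
  4 + 5 = 9
  4 + 6 = 10
  4 + 10 = 14
  5 + 6 = 11
  5 + 10 = 15
  6 + 10 = 16
Collected distinct sums: {-1, 1, 2, 3, 6, 7, 8, 9, 10, 11, 12, 14, 15, 16}
|A +̂ A| = 14
(Reference bound: |A +̂ A| ≥ 2|A| - 3 for |A| ≥ 2, with |A| = 6 giving ≥ 9.)

|A +̂ A| = 14


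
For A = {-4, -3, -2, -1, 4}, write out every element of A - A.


A - A = {a - a' : a, a' ∈ A}.
Compute a - a' for each ordered pair (a, a'):
a = -4: -4--4=0, -4--3=-1, -4--2=-2, -4--1=-3, -4-4=-8
a = -3: -3--4=1, -3--3=0, -3--2=-1, -3--1=-2, -3-4=-7
a = -2: -2--4=2, -2--3=1, -2--2=0, -2--1=-1, -2-4=-6
a = -1: -1--4=3, -1--3=2, -1--2=1, -1--1=0, -1-4=-5
a = 4: 4--4=8, 4--3=7, 4--2=6, 4--1=5, 4-4=0
Collecting distinct values (and noting 0 appears from a-a):
A - A = {-8, -7, -6, -5, -3, -2, -1, 0, 1, 2, 3, 5, 6, 7, 8}
|A - A| = 15

A - A = {-8, -7, -6, -5, -3, -2, -1, 0, 1, 2, 3, 5, 6, 7, 8}


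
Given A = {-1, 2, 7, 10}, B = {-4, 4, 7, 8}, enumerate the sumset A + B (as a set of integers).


A + B = {a + b : a ∈ A, b ∈ B}.
Enumerate all |A|·|B| = 4·4 = 16 pairs (a, b) and collect distinct sums.
a = -1: -1+-4=-5, -1+4=3, -1+7=6, -1+8=7
a = 2: 2+-4=-2, 2+4=6, 2+7=9, 2+8=10
a = 7: 7+-4=3, 7+4=11, 7+7=14, 7+8=15
a = 10: 10+-4=6, 10+4=14, 10+7=17, 10+8=18
Collecting distinct sums: A + B = {-5, -2, 3, 6, 7, 9, 10, 11, 14, 15, 17, 18}
|A + B| = 12

A + B = {-5, -2, 3, 6, 7, 9, 10, 11, 14, 15, 17, 18}


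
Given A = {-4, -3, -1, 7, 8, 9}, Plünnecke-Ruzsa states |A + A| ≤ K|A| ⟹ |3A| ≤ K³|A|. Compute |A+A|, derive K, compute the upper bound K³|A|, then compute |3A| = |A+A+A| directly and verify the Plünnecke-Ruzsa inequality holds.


|A| = 6.
Step 1: Compute A + A by enumerating all 36 pairs.
A + A = {-8, -7, -6, -5, -4, -2, 3, 4, 5, 6, 7, 8, 14, 15, 16, 17, 18}, so |A + A| = 17.
Step 2: Doubling constant K = |A + A|/|A| = 17/6 = 17/6 ≈ 2.8333.
Step 3: Plünnecke-Ruzsa gives |3A| ≤ K³·|A| = (2.8333)³ · 6 ≈ 136.4722.
Step 4: Compute 3A = A + A + A directly by enumerating all triples (a,b,c) ∈ A³; |3A| = 33.
Step 5: Check 33 ≤ 136.4722? Yes ✓.

K = 17/6, Plünnecke-Ruzsa bound K³|A| ≈ 136.4722, |3A| = 33, inequality holds.


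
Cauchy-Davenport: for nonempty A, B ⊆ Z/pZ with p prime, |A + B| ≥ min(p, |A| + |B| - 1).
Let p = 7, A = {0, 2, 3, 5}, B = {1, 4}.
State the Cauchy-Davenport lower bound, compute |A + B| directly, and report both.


Cauchy-Davenport: |A + B| ≥ min(p, |A| + |B| - 1) for A, B nonempty in Z/pZ.
|A| = 4, |B| = 2, p = 7.
CD lower bound = min(7, 4 + 2 - 1) = min(7, 5) = 5.
Compute A + B mod 7 directly:
a = 0: 0+1=1, 0+4=4
a = 2: 2+1=3, 2+4=6
a = 3: 3+1=4, 3+4=0
a = 5: 5+1=6, 5+4=2
A + B = {0, 1, 2, 3, 4, 6}, so |A + B| = 6.
Verify: 6 ≥ 5? Yes ✓.

CD lower bound = 5, actual |A + B| = 6.


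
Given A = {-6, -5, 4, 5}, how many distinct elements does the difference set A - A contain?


A - A = {a - a' : a, a' ∈ A}; |A| = 4.
Bounds: 2|A|-1 ≤ |A - A| ≤ |A|² - |A| + 1, i.e. 7 ≤ |A - A| ≤ 13.
Note: 0 ∈ A - A always (from a - a). The set is symmetric: if d ∈ A - A then -d ∈ A - A.
Enumerate nonzero differences d = a - a' with a > a' (then include -d):
Positive differences: {1, 9, 10, 11}
Full difference set: {0} ∪ (positive diffs) ∪ (negative diffs).
|A - A| = 1 + 2·4 = 9 (matches direct enumeration: 9).

|A - A| = 9


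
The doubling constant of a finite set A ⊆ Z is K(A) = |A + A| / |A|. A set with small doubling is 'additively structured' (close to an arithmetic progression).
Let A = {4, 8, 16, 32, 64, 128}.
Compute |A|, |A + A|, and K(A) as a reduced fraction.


|A| = 6.
Compute A + A by enumerating all 36 pairs.
A + A = {8, 12, 16, 20, 24, 32, 36, 40, 48, 64, 68, 72, 80, 96, 128, 132, 136, 144, 160, 192, 256}, so |A + A| = 21.
K = |A + A| / |A| = 21/6 = 7/2 ≈ 3.5000.
Reference: AP of size 6 gives K = 11/6 ≈ 1.8333; a fully generic set of size 6 gives K ≈ 3.5000.

|A| = 6, |A + A| = 21, K = 21/6 = 7/2.


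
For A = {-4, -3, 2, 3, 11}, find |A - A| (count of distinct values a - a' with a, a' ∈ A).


A - A = {a - a' : a, a' ∈ A}; |A| = 5.
Bounds: 2|A|-1 ≤ |A - A| ≤ |A|² - |A| + 1, i.e. 9 ≤ |A - A| ≤ 21.
Note: 0 ∈ A - A always (from a - a). The set is symmetric: if d ∈ A - A then -d ∈ A - A.
Enumerate nonzero differences d = a - a' with a > a' (then include -d):
Positive differences: {1, 5, 6, 7, 8, 9, 14, 15}
Full difference set: {0} ∪ (positive diffs) ∪ (negative diffs).
|A - A| = 1 + 2·8 = 17 (matches direct enumeration: 17).

|A - A| = 17


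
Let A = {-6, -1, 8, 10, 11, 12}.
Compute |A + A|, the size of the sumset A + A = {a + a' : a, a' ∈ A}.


A + A = {a + a' : a, a' ∈ A}; |A| = 6.
General bounds: 2|A| - 1 ≤ |A + A| ≤ |A|(|A|+1)/2, i.e. 11 ≤ |A + A| ≤ 21.
Lower bound 2|A|-1 is attained iff A is an arithmetic progression.
Enumerate sums a + a' for a ≤ a' (symmetric, so this suffices):
a = -6: -6+-6=-12, -6+-1=-7, -6+8=2, -6+10=4, -6+11=5, -6+12=6
a = -1: -1+-1=-2, -1+8=7, -1+10=9, -1+11=10, -1+12=11
a = 8: 8+8=16, 8+10=18, 8+11=19, 8+12=20
a = 10: 10+10=20, 10+11=21, 10+12=22
a = 11: 11+11=22, 11+12=23
a = 12: 12+12=24
Distinct sums: {-12, -7, -2, 2, 4, 5, 6, 7, 9, 10, 11, 16, 18, 19, 20, 21, 22, 23, 24}
|A + A| = 19

|A + A| = 19


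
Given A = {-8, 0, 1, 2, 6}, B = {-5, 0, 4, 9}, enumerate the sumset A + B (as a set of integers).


A + B = {a + b : a ∈ A, b ∈ B}.
Enumerate all |A|·|B| = 5·4 = 20 pairs (a, b) and collect distinct sums.
a = -8: -8+-5=-13, -8+0=-8, -8+4=-4, -8+9=1
a = 0: 0+-5=-5, 0+0=0, 0+4=4, 0+9=9
a = 1: 1+-5=-4, 1+0=1, 1+4=5, 1+9=10
a = 2: 2+-5=-3, 2+0=2, 2+4=6, 2+9=11
a = 6: 6+-5=1, 6+0=6, 6+4=10, 6+9=15
Collecting distinct sums: A + B = {-13, -8, -5, -4, -3, 0, 1, 2, 4, 5, 6, 9, 10, 11, 15}
|A + B| = 15

A + B = {-13, -8, -5, -4, -3, 0, 1, 2, 4, 5, 6, 9, 10, 11, 15}


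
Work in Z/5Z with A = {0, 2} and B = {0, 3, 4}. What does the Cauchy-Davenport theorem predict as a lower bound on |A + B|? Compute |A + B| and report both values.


Cauchy-Davenport: |A + B| ≥ min(p, |A| + |B| - 1) for A, B nonempty in Z/pZ.
|A| = 2, |B| = 3, p = 5.
CD lower bound = min(5, 2 + 3 - 1) = min(5, 4) = 4.
Compute A + B mod 5 directly:
a = 0: 0+0=0, 0+3=3, 0+4=4
a = 2: 2+0=2, 2+3=0, 2+4=1
A + B = {0, 1, 2, 3, 4}, so |A + B| = 5.
Verify: 5 ≥ 4? Yes ✓.

CD lower bound = 4, actual |A + B| = 5.


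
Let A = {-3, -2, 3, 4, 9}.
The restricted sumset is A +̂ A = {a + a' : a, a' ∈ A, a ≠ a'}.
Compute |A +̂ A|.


Restricted sumset: A +̂ A = {a + a' : a ∈ A, a' ∈ A, a ≠ a'}.
Equivalently, take A + A and drop any sum 2a that is achievable ONLY as a + a for a ∈ A (i.e. sums representable only with equal summands).
Enumerate pairs (a, a') with a < a' (symmetric, so each unordered pair gives one sum; this covers all a ≠ a'):
  -3 + -2 = -5
  -3 + 3 = 0
  -3 + 4 = 1
  -3 + 9 = 6
  -2 + 3 = 1
  -2 + 4 = 2
  -2 + 9 = 7
  3 + 4 = 7
  3 + 9 = 12
  4 + 9 = 13
Collected distinct sums: {-5, 0, 1, 2, 6, 7, 12, 13}
|A +̂ A| = 8
(Reference bound: |A +̂ A| ≥ 2|A| - 3 for |A| ≥ 2, with |A| = 5 giving ≥ 7.)

|A +̂ A| = 8


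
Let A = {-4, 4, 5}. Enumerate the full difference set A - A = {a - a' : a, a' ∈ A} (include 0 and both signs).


A - A = {a - a' : a, a' ∈ A}.
Compute a - a' for each ordered pair (a, a'):
a = -4: -4--4=0, -4-4=-8, -4-5=-9
a = 4: 4--4=8, 4-4=0, 4-5=-1
a = 5: 5--4=9, 5-4=1, 5-5=0
Collecting distinct values (and noting 0 appears from a-a):
A - A = {-9, -8, -1, 0, 1, 8, 9}
|A - A| = 7

A - A = {-9, -8, -1, 0, 1, 8, 9}


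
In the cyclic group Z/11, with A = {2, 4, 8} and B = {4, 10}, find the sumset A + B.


Work in Z/11Z: reduce every sum a + b modulo 11.
Enumerate all 6 pairs:
a = 2: 2+4=6, 2+10=1
a = 4: 4+4=8, 4+10=3
a = 8: 8+4=1, 8+10=7
Distinct residues collected: {1, 3, 6, 7, 8}
|A + B| = 5 (out of 11 total residues).

A + B = {1, 3, 6, 7, 8}


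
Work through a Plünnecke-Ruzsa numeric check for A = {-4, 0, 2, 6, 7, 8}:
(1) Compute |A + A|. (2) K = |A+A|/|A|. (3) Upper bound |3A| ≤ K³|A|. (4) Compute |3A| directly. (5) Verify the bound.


|A| = 6.
Step 1: Compute A + A by enumerating all 36 pairs.
A + A = {-8, -4, -2, 0, 2, 3, 4, 6, 7, 8, 9, 10, 12, 13, 14, 15, 16}, so |A + A| = 17.
Step 2: Doubling constant K = |A + A|/|A| = 17/6 = 17/6 ≈ 2.8333.
Step 3: Plünnecke-Ruzsa gives |3A| ≤ K³·|A| = (2.8333)³ · 6 ≈ 136.4722.
Step 4: Compute 3A = A + A + A directly by enumerating all triples (a,b,c) ∈ A³; |3A| = 30.
Step 5: Check 30 ≤ 136.4722? Yes ✓.

K = 17/6, Plünnecke-Ruzsa bound K³|A| ≈ 136.4722, |3A| = 30, inequality holds.


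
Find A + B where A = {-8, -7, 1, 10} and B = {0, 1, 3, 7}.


A + B = {a + b : a ∈ A, b ∈ B}.
Enumerate all |A|·|B| = 4·4 = 16 pairs (a, b) and collect distinct sums.
a = -8: -8+0=-8, -8+1=-7, -8+3=-5, -8+7=-1
a = -7: -7+0=-7, -7+1=-6, -7+3=-4, -7+7=0
a = 1: 1+0=1, 1+1=2, 1+3=4, 1+7=8
a = 10: 10+0=10, 10+1=11, 10+3=13, 10+7=17
Collecting distinct sums: A + B = {-8, -7, -6, -5, -4, -1, 0, 1, 2, 4, 8, 10, 11, 13, 17}
|A + B| = 15

A + B = {-8, -7, -6, -5, -4, -1, 0, 1, 2, 4, 8, 10, 11, 13, 17}


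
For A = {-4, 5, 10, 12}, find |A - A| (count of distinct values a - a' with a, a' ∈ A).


A - A = {a - a' : a, a' ∈ A}; |A| = 4.
Bounds: 2|A|-1 ≤ |A - A| ≤ |A|² - |A| + 1, i.e. 7 ≤ |A - A| ≤ 13.
Note: 0 ∈ A - A always (from a - a). The set is symmetric: if d ∈ A - A then -d ∈ A - A.
Enumerate nonzero differences d = a - a' with a > a' (then include -d):
Positive differences: {2, 5, 7, 9, 14, 16}
Full difference set: {0} ∪ (positive diffs) ∪ (negative diffs).
|A - A| = 1 + 2·6 = 13 (matches direct enumeration: 13).

|A - A| = 13


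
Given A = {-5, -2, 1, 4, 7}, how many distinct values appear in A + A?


A + A = {a + a' : a, a' ∈ A}; |A| = 5.
General bounds: 2|A| - 1 ≤ |A + A| ≤ |A|(|A|+1)/2, i.e. 9 ≤ |A + A| ≤ 15.
Lower bound 2|A|-1 is attained iff A is an arithmetic progression.
Enumerate sums a + a' for a ≤ a' (symmetric, so this suffices):
a = -5: -5+-5=-10, -5+-2=-7, -5+1=-4, -5+4=-1, -5+7=2
a = -2: -2+-2=-4, -2+1=-1, -2+4=2, -2+7=5
a = 1: 1+1=2, 1+4=5, 1+7=8
a = 4: 4+4=8, 4+7=11
a = 7: 7+7=14
Distinct sums: {-10, -7, -4, -1, 2, 5, 8, 11, 14}
|A + A| = 9

|A + A| = 9


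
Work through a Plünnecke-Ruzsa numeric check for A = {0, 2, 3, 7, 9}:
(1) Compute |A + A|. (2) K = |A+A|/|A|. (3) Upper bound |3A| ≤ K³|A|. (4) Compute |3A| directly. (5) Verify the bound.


|A| = 5.
Step 1: Compute A + A by enumerating all 25 pairs.
A + A = {0, 2, 3, 4, 5, 6, 7, 9, 10, 11, 12, 14, 16, 18}, so |A + A| = 14.
Step 2: Doubling constant K = |A + A|/|A| = 14/5 = 14/5 ≈ 2.8000.
Step 3: Plünnecke-Ruzsa gives |3A| ≤ K³·|A| = (2.8000)³ · 5 ≈ 109.7600.
Step 4: Compute 3A = A + A + A directly by enumerating all triples (a,b,c) ∈ A³; |3A| = 24.
Step 5: Check 24 ≤ 109.7600? Yes ✓.

K = 14/5, Plünnecke-Ruzsa bound K³|A| ≈ 109.7600, |3A| = 24, inequality holds.


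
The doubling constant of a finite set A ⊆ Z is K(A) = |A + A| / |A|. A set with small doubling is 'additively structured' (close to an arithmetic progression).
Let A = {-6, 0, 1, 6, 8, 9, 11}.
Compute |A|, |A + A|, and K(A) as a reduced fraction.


|A| = 7.
Compute A + A by enumerating all 49 pairs.
A + A = {-12, -6, -5, 0, 1, 2, 3, 5, 6, 7, 8, 9, 10, 11, 12, 14, 15, 16, 17, 18, 19, 20, 22}, so |A + A| = 23.
K = |A + A| / |A| = 23/7 (already in lowest terms) ≈ 3.2857.
Reference: AP of size 7 gives K = 13/7 ≈ 1.8571; a fully generic set of size 7 gives K ≈ 4.0000.

|A| = 7, |A + A| = 23, K = 23/7.


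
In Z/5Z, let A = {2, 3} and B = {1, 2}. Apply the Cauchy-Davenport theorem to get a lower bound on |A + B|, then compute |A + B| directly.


Cauchy-Davenport: |A + B| ≥ min(p, |A| + |B| - 1) for A, B nonempty in Z/pZ.
|A| = 2, |B| = 2, p = 5.
CD lower bound = min(5, 2 + 2 - 1) = min(5, 3) = 3.
Compute A + B mod 5 directly:
a = 2: 2+1=3, 2+2=4
a = 3: 3+1=4, 3+2=0
A + B = {0, 3, 4}, so |A + B| = 3.
Verify: 3 ≥ 3? Yes ✓.

CD lower bound = 3, actual |A + B| = 3.


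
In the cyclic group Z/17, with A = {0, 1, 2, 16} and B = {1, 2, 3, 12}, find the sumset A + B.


Work in Z/17Z: reduce every sum a + b modulo 17.
Enumerate all 16 pairs:
a = 0: 0+1=1, 0+2=2, 0+3=3, 0+12=12
a = 1: 1+1=2, 1+2=3, 1+3=4, 1+12=13
a = 2: 2+1=3, 2+2=4, 2+3=5, 2+12=14
a = 16: 16+1=0, 16+2=1, 16+3=2, 16+12=11
Distinct residues collected: {0, 1, 2, 3, 4, 5, 11, 12, 13, 14}
|A + B| = 10 (out of 17 total residues).

A + B = {0, 1, 2, 3, 4, 5, 11, 12, 13, 14}


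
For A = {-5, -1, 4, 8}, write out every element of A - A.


A - A = {a - a' : a, a' ∈ A}.
Compute a - a' for each ordered pair (a, a'):
a = -5: -5--5=0, -5--1=-4, -5-4=-9, -5-8=-13
a = -1: -1--5=4, -1--1=0, -1-4=-5, -1-8=-9
a = 4: 4--5=9, 4--1=5, 4-4=0, 4-8=-4
a = 8: 8--5=13, 8--1=9, 8-4=4, 8-8=0
Collecting distinct values (and noting 0 appears from a-a):
A - A = {-13, -9, -5, -4, 0, 4, 5, 9, 13}
|A - A| = 9

A - A = {-13, -9, -5, -4, 0, 4, 5, 9, 13}


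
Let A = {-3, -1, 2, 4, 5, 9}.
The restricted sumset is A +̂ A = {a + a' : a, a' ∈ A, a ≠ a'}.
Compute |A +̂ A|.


Restricted sumset: A +̂ A = {a + a' : a ∈ A, a' ∈ A, a ≠ a'}.
Equivalently, take A + A and drop any sum 2a that is achievable ONLY as a + a for a ∈ A (i.e. sums representable only with equal summands).
Enumerate pairs (a, a') with a < a' (symmetric, so each unordered pair gives one sum; this covers all a ≠ a'):
  -3 + -1 = -4
  -3 + 2 = -1
  -3 + 4 = 1
  -3 + 5 = 2
  -3 + 9 = 6
  -1 + 2 = 1
  -1 + 4 = 3
  -1 + 5 = 4
  -1 + 9 = 8
  2 + 4 = 6
  2 + 5 = 7
  2 + 9 = 11
  4 + 5 = 9
  4 + 9 = 13
  5 + 9 = 14
Collected distinct sums: {-4, -1, 1, 2, 3, 4, 6, 7, 8, 9, 11, 13, 14}
|A +̂ A| = 13
(Reference bound: |A +̂ A| ≥ 2|A| - 3 for |A| ≥ 2, with |A| = 6 giving ≥ 9.)

|A +̂ A| = 13


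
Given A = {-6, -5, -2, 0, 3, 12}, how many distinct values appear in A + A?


A + A = {a + a' : a, a' ∈ A}; |A| = 6.
General bounds: 2|A| - 1 ≤ |A + A| ≤ |A|(|A|+1)/2, i.e. 11 ≤ |A + A| ≤ 21.
Lower bound 2|A|-1 is attained iff A is an arithmetic progression.
Enumerate sums a + a' for a ≤ a' (symmetric, so this suffices):
a = -6: -6+-6=-12, -6+-5=-11, -6+-2=-8, -6+0=-6, -6+3=-3, -6+12=6
a = -5: -5+-5=-10, -5+-2=-7, -5+0=-5, -5+3=-2, -5+12=7
a = -2: -2+-2=-4, -2+0=-2, -2+3=1, -2+12=10
a = 0: 0+0=0, 0+3=3, 0+12=12
a = 3: 3+3=6, 3+12=15
a = 12: 12+12=24
Distinct sums: {-12, -11, -10, -8, -7, -6, -5, -4, -3, -2, 0, 1, 3, 6, 7, 10, 12, 15, 24}
|A + A| = 19

|A + A| = 19


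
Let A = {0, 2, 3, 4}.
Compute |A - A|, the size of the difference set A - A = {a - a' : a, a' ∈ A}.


A - A = {a - a' : a, a' ∈ A}; |A| = 4.
Bounds: 2|A|-1 ≤ |A - A| ≤ |A|² - |A| + 1, i.e. 7 ≤ |A - A| ≤ 13.
Note: 0 ∈ A - A always (from a - a). The set is symmetric: if d ∈ A - A then -d ∈ A - A.
Enumerate nonzero differences d = a - a' with a > a' (then include -d):
Positive differences: {1, 2, 3, 4}
Full difference set: {0} ∪ (positive diffs) ∪ (negative diffs).
|A - A| = 1 + 2·4 = 9 (matches direct enumeration: 9).

|A - A| = 9


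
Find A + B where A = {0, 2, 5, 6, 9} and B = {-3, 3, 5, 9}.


A + B = {a + b : a ∈ A, b ∈ B}.
Enumerate all |A|·|B| = 5·4 = 20 pairs (a, b) and collect distinct sums.
a = 0: 0+-3=-3, 0+3=3, 0+5=5, 0+9=9
a = 2: 2+-3=-1, 2+3=5, 2+5=7, 2+9=11
a = 5: 5+-3=2, 5+3=8, 5+5=10, 5+9=14
a = 6: 6+-3=3, 6+3=9, 6+5=11, 6+9=15
a = 9: 9+-3=6, 9+3=12, 9+5=14, 9+9=18
Collecting distinct sums: A + B = {-3, -1, 2, 3, 5, 6, 7, 8, 9, 10, 11, 12, 14, 15, 18}
|A + B| = 15

A + B = {-3, -1, 2, 3, 5, 6, 7, 8, 9, 10, 11, 12, 14, 15, 18}


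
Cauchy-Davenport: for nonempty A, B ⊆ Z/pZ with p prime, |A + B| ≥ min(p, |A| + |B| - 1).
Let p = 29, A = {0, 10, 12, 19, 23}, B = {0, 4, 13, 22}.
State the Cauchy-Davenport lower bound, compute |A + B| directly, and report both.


Cauchy-Davenport: |A + B| ≥ min(p, |A| + |B| - 1) for A, B nonempty in Z/pZ.
|A| = 5, |B| = 4, p = 29.
CD lower bound = min(29, 5 + 4 - 1) = min(29, 8) = 8.
Compute A + B mod 29 directly:
a = 0: 0+0=0, 0+4=4, 0+13=13, 0+22=22
a = 10: 10+0=10, 10+4=14, 10+13=23, 10+22=3
a = 12: 12+0=12, 12+4=16, 12+13=25, 12+22=5
a = 19: 19+0=19, 19+4=23, 19+13=3, 19+22=12
a = 23: 23+0=23, 23+4=27, 23+13=7, 23+22=16
A + B = {0, 3, 4, 5, 7, 10, 12, 13, 14, 16, 19, 22, 23, 25, 27}, so |A + B| = 15.
Verify: 15 ≥ 8? Yes ✓.

CD lower bound = 8, actual |A + B| = 15.


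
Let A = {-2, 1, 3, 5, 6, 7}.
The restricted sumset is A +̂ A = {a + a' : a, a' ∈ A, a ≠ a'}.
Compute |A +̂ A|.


Restricted sumset: A +̂ A = {a + a' : a ∈ A, a' ∈ A, a ≠ a'}.
Equivalently, take A + A and drop any sum 2a that is achievable ONLY as a + a for a ∈ A (i.e. sums representable only with equal summands).
Enumerate pairs (a, a') with a < a' (symmetric, so each unordered pair gives one sum; this covers all a ≠ a'):
  -2 + 1 = -1
  -2 + 3 = 1
  -2 + 5 = 3
  -2 + 6 = 4
  -2 + 7 = 5
  1 + 3 = 4
  1 + 5 = 6
  1 + 6 = 7
  1 + 7 = 8
  3 + 5 = 8
  3 + 6 = 9
  3 + 7 = 10
  5 + 6 = 11
  5 + 7 = 12
  6 + 7 = 13
Collected distinct sums: {-1, 1, 3, 4, 5, 6, 7, 8, 9, 10, 11, 12, 13}
|A +̂ A| = 13
(Reference bound: |A +̂ A| ≥ 2|A| - 3 for |A| ≥ 2, with |A| = 6 giving ≥ 9.)

|A +̂ A| = 13


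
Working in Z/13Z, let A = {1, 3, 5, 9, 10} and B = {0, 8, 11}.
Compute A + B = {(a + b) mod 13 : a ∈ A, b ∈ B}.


Work in Z/13Z: reduce every sum a + b modulo 13.
Enumerate all 15 pairs:
a = 1: 1+0=1, 1+8=9, 1+11=12
a = 3: 3+0=3, 3+8=11, 3+11=1
a = 5: 5+0=5, 5+8=0, 5+11=3
a = 9: 9+0=9, 9+8=4, 9+11=7
a = 10: 10+0=10, 10+8=5, 10+11=8
Distinct residues collected: {0, 1, 3, 4, 5, 7, 8, 9, 10, 11, 12}
|A + B| = 11 (out of 13 total residues).

A + B = {0, 1, 3, 4, 5, 7, 8, 9, 10, 11, 12}


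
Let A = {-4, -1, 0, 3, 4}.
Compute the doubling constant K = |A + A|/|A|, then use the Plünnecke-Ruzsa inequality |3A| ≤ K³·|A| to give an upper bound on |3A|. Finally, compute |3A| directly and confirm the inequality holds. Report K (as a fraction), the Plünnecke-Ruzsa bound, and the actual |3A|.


|A| = 5.
Step 1: Compute A + A by enumerating all 25 pairs.
A + A = {-8, -5, -4, -2, -1, 0, 2, 3, 4, 6, 7, 8}, so |A + A| = 12.
Step 2: Doubling constant K = |A + A|/|A| = 12/5 = 12/5 ≈ 2.4000.
Step 3: Plünnecke-Ruzsa gives |3A| ≤ K³·|A| = (2.4000)³ · 5 ≈ 69.1200.
Step 4: Compute 3A = A + A + A directly by enumerating all triples (a,b,c) ∈ A³; |3A| = 22.
Step 5: Check 22 ≤ 69.1200? Yes ✓.

K = 12/5, Plünnecke-Ruzsa bound K³|A| ≈ 69.1200, |3A| = 22, inequality holds.


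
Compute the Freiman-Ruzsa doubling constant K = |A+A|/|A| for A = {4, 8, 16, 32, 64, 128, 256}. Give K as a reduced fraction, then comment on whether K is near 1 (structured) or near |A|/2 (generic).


|A| = 7.
Compute A + A by enumerating all 49 pairs.
A + A = {8, 12, 16, 20, 24, 32, 36, 40, 48, 64, 68, 72, 80, 96, 128, 132, 136, 144, 160, 192, 256, 260, 264, 272, 288, 320, 384, 512}, so |A + A| = 28.
K = |A + A| / |A| = 28/7 = 4/1 ≈ 4.0000.
Reference: AP of size 7 gives K = 13/7 ≈ 1.8571; a fully generic set of size 7 gives K ≈ 4.0000.

|A| = 7, |A + A| = 28, K = 28/7 = 4/1.


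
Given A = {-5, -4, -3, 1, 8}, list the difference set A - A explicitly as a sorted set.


A - A = {a - a' : a, a' ∈ A}.
Compute a - a' for each ordered pair (a, a'):
a = -5: -5--5=0, -5--4=-1, -5--3=-2, -5-1=-6, -5-8=-13
a = -4: -4--5=1, -4--4=0, -4--3=-1, -4-1=-5, -4-8=-12
a = -3: -3--5=2, -3--4=1, -3--3=0, -3-1=-4, -3-8=-11
a = 1: 1--5=6, 1--4=5, 1--3=4, 1-1=0, 1-8=-7
a = 8: 8--5=13, 8--4=12, 8--3=11, 8-1=7, 8-8=0
Collecting distinct values (and noting 0 appears from a-a):
A - A = {-13, -12, -11, -7, -6, -5, -4, -2, -1, 0, 1, 2, 4, 5, 6, 7, 11, 12, 13}
|A - A| = 19

A - A = {-13, -12, -11, -7, -6, -5, -4, -2, -1, 0, 1, 2, 4, 5, 6, 7, 11, 12, 13}


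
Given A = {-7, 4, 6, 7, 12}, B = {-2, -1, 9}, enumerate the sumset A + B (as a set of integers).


A + B = {a + b : a ∈ A, b ∈ B}.
Enumerate all |A|·|B| = 5·3 = 15 pairs (a, b) and collect distinct sums.
a = -7: -7+-2=-9, -7+-1=-8, -7+9=2
a = 4: 4+-2=2, 4+-1=3, 4+9=13
a = 6: 6+-2=4, 6+-1=5, 6+9=15
a = 7: 7+-2=5, 7+-1=6, 7+9=16
a = 12: 12+-2=10, 12+-1=11, 12+9=21
Collecting distinct sums: A + B = {-9, -8, 2, 3, 4, 5, 6, 10, 11, 13, 15, 16, 21}
|A + B| = 13

A + B = {-9, -8, 2, 3, 4, 5, 6, 10, 11, 13, 15, 16, 21}


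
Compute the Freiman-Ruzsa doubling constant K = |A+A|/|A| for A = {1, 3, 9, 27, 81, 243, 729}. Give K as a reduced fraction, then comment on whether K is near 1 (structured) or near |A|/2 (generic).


|A| = 7.
Compute A + A by enumerating all 49 pairs.
A + A = {2, 4, 6, 10, 12, 18, 28, 30, 36, 54, 82, 84, 90, 108, 162, 244, 246, 252, 270, 324, 486, 730, 732, 738, 756, 810, 972, 1458}, so |A + A| = 28.
K = |A + A| / |A| = 28/7 = 4/1 ≈ 4.0000.
Reference: AP of size 7 gives K = 13/7 ≈ 1.8571; a fully generic set of size 7 gives K ≈ 4.0000.

|A| = 7, |A + A| = 28, K = 28/7 = 4/1.


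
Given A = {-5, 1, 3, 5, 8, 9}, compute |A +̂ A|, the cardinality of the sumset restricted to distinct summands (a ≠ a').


Restricted sumset: A +̂ A = {a + a' : a ∈ A, a' ∈ A, a ≠ a'}.
Equivalently, take A + A and drop any sum 2a that is achievable ONLY as a + a for a ∈ A (i.e. sums representable only with equal summands).
Enumerate pairs (a, a') with a < a' (symmetric, so each unordered pair gives one sum; this covers all a ≠ a'):
  -5 + 1 = -4
  -5 + 3 = -2
  -5 + 5 = 0
  -5 + 8 = 3
  -5 + 9 = 4
  1 + 3 = 4
  1 + 5 = 6
  1 + 8 = 9
  1 + 9 = 10
  3 + 5 = 8
  3 + 8 = 11
  3 + 9 = 12
  5 + 8 = 13
  5 + 9 = 14
  8 + 9 = 17
Collected distinct sums: {-4, -2, 0, 3, 4, 6, 8, 9, 10, 11, 12, 13, 14, 17}
|A +̂ A| = 14
(Reference bound: |A +̂ A| ≥ 2|A| - 3 for |A| ≥ 2, with |A| = 6 giving ≥ 9.)

|A +̂ A| = 14


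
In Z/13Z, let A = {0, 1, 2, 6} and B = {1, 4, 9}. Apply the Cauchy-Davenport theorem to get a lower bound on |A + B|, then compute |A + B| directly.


Cauchy-Davenport: |A + B| ≥ min(p, |A| + |B| - 1) for A, B nonempty in Z/pZ.
|A| = 4, |B| = 3, p = 13.
CD lower bound = min(13, 4 + 3 - 1) = min(13, 6) = 6.
Compute A + B mod 13 directly:
a = 0: 0+1=1, 0+4=4, 0+9=9
a = 1: 1+1=2, 1+4=5, 1+9=10
a = 2: 2+1=3, 2+4=6, 2+9=11
a = 6: 6+1=7, 6+4=10, 6+9=2
A + B = {1, 2, 3, 4, 5, 6, 7, 9, 10, 11}, so |A + B| = 10.
Verify: 10 ≥ 6? Yes ✓.

CD lower bound = 6, actual |A + B| = 10.


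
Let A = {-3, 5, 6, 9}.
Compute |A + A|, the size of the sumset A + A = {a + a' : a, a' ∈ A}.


A + A = {a + a' : a, a' ∈ A}; |A| = 4.
General bounds: 2|A| - 1 ≤ |A + A| ≤ |A|(|A|+1)/2, i.e. 7 ≤ |A + A| ≤ 10.
Lower bound 2|A|-1 is attained iff A is an arithmetic progression.
Enumerate sums a + a' for a ≤ a' (symmetric, so this suffices):
a = -3: -3+-3=-6, -3+5=2, -3+6=3, -3+9=6
a = 5: 5+5=10, 5+6=11, 5+9=14
a = 6: 6+6=12, 6+9=15
a = 9: 9+9=18
Distinct sums: {-6, 2, 3, 6, 10, 11, 12, 14, 15, 18}
|A + A| = 10

|A + A| = 10


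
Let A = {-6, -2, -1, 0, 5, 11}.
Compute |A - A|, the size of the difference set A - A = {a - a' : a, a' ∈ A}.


A - A = {a - a' : a, a' ∈ A}; |A| = 6.
Bounds: 2|A|-1 ≤ |A - A| ≤ |A|² - |A| + 1, i.e. 11 ≤ |A - A| ≤ 31.
Note: 0 ∈ A - A always (from a - a). The set is symmetric: if d ∈ A - A then -d ∈ A - A.
Enumerate nonzero differences d = a - a' with a > a' (then include -d):
Positive differences: {1, 2, 4, 5, 6, 7, 11, 12, 13, 17}
Full difference set: {0} ∪ (positive diffs) ∪ (negative diffs).
|A - A| = 1 + 2·10 = 21 (matches direct enumeration: 21).

|A - A| = 21


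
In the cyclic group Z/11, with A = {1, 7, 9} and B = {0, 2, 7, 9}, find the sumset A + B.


Work in Z/11Z: reduce every sum a + b modulo 11.
Enumerate all 12 pairs:
a = 1: 1+0=1, 1+2=3, 1+7=8, 1+9=10
a = 7: 7+0=7, 7+2=9, 7+7=3, 7+9=5
a = 9: 9+0=9, 9+2=0, 9+7=5, 9+9=7
Distinct residues collected: {0, 1, 3, 5, 7, 8, 9, 10}
|A + B| = 8 (out of 11 total residues).

A + B = {0, 1, 3, 5, 7, 8, 9, 10}


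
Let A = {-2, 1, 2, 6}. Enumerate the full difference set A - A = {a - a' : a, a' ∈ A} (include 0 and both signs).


A - A = {a - a' : a, a' ∈ A}.
Compute a - a' for each ordered pair (a, a'):
a = -2: -2--2=0, -2-1=-3, -2-2=-4, -2-6=-8
a = 1: 1--2=3, 1-1=0, 1-2=-1, 1-6=-5
a = 2: 2--2=4, 2-1=1, 2-2=0, 2-6=-4
a = 6: 6--2=8, 6-1=5, 6-2=4, 6-6=0
Collecting distinct values (and noting 0 appears from a-a):
A - A = {-8, -5, -4, -3, -1, 0, 1, 3, 4, 5, 8}
|A - A| = 11

A - A = {-8, -5, -4, -3, -1, 0, 1, 3, 4, 5, 8}


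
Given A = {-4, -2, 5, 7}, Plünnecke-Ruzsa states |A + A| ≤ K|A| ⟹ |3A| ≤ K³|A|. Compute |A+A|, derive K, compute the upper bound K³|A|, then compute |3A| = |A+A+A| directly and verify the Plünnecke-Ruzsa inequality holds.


|A| = 4.
Step 1: Compute A + A by enumerating all 16 pairs.
A + A = {-8, -6, -4, 1, 3, 5, 10, 12, 14}, so |A + A| = 9.
Step 2: Doubling constant K = |A + A|/|A| = 9/4 = 9/4 ≈ 2.2500.
Step 3: Plünnecke-Ruzsa gives |3A| ≤ K³·|A| = (2.2500)³ · 4 ≈ 45.5625.
Step 4: Compute 3A = A + A + A directly by enumerating all triples (a,b,c) ∈ A³; |3A| = 16.
Step 5: Check 16 ≤ 45.5625? Yes ✓.

K = 9/4, Plünnecke-Ruzsa bound K³|A| ≈ 45.5625, |3A| = 16, inequality holds.


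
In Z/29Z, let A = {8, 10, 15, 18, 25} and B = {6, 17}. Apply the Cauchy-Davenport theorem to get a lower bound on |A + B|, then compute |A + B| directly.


Cauchy-Davenport: |A + B| ≥ min(p, |A| + |B| - 1) for A, B nonempty in Z/pZ.
|A| = 5, |B| = 2, p = 29.
CD lower bound = min(29, 5 + 2 - 1) = min(29, 6) = 6.
Compute A + B mod 29 directly:
a = 8: 8+6=14, 8+17=25
a = 10: 10+6=16, 10+17=27
a = 15: 15+6=21, 15+17=3
a = 18: 18+6=24, 18+17=6
a = 25: 25+6=2, 25+17=13
A + B = {2, 3, 6, 13, 14, 16, 21, 24, 25, 27}, so |A + B| = 10.
Verify: 10 ≥ 6? Yes ✓.

CD lower bound = 6, actual |A + B| = 10.


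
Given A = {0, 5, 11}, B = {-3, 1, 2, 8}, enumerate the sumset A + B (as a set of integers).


A + B = {a + b : a ∈ A, b ∈ B}.
Enumerate all |A|·|B| = 3·4 = 12 pairs (a, b) and collect distinct sums.
a = 0: 0+-3=-3, 0+1=1, 0+2=2, 0+8=8
a = 5: 5+-3=2, 5+1=6, 5+2=7, 5+8=13
a = 11: 11+-3=8, 11+1=12, 11+2=13, 11+8=19
Collecting distinct sums: A + B = {-3, 1, 2, 6, 7, 8, 12, 13, 19}
|A + B| = 9

A + B = {-3, 1, 2, 6, 7, 8, 12, 13, 19}


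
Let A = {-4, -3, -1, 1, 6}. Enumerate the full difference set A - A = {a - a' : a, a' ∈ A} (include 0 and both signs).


A - A = {a - a' : a, a' ∈ A}.
Compute a - a' for each ordered pair (a, a'):
a = -4: -4--4=0, -4--3=-1, -4--1=-3, -4-1=-5, -4-6=-10
a = -3: -3--4=1, -3--3=0, -3--1=-2, -3-1=-4, -3-6=-9
a = -1: -1--4=3, -1--3=2, -1--1=0, -1-1=-2, -1-6=-7
a = 1: 1--4=5, 1--3=4, 1--1=2, 1-1=0, 1-6=-5
a = 6: 6--4=10, 6--3=9, 6--1=7, 6-1=5, 6-6=0
Collecting distinct values (and noting 0 appears from a-a):
A - A = {-10, -9, -7, -5, -4, -3, -2, -1, 0, 1, 2, 3, 4, 5, 7, 9, 10}
|A - A| = 17

A - A = {-10, -9, -7, -5, -4, -3, -2, -1, 0, 1, 2, 3, 4, 5, 7, 9, 10}


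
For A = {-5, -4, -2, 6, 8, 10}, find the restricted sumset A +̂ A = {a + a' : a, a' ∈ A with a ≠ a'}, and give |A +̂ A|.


Restricted sumset: A +̂ A = {a + a' : a ∈ A, a' ∈ A, a ≠ a'}.
Equivalently, take A + A and drop any sum 2a that is achievable ONLY as a + a for a ∈ A (i.e. sums representable only with equal summands).
Enumerate pairs (a, a') with a < a' (symmetric, so each unordered pair gives one sum; this covers all a ≠ a'):
  -5 + -4 = -9
  -5 + -2 = -7
  -5 + 6 = 1
  -5 + 8 = 3
  -5 + 10 = 5
  -4 + -2 = -6
  -4 + 6 = 2
  -4 + 8 = 4
  -4 + 10 = 6
  -2 + 6 = 4
  -2 + 8 = 6
  -2 + 10 = 8
  6 + 8 = 14
  6 + 10 = 16
  8 + 10 = 18
Collected distinct sums: {-9, -7, -6, 1, 2, 3, 4, 5, 6, 8, 14, 16, 18}
|A +̂ A| = 13
(Reference bound: |A +̂ A| ≥ 2|A| - 3 for |A| ≥ 2, with |A| = 6 giving ≥ 9.)

|A +̂ A| = 13
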